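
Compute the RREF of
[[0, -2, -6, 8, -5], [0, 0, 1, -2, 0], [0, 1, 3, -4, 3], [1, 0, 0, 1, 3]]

R1 <=> R4
R2 <=> R3
R4 := R4 + 2·R2
R2 := R2 − 3·R4
R1 := R1 − 3·R4
R2 := R2 − 3·R3

[[1, 0, 0, 1, 0], [0, 1, 0, 2, 0], [0, 0, 1, -2, 0], [0, 0, 0, 0, 1]]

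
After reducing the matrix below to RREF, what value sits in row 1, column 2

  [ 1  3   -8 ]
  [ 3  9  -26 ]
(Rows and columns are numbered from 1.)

3

r2 := r2 − 3·r1
  [ 1  3  -8 ]
  [ 0  0  -2 ]
r2 := -1/2·r2
  [ 1  3  -8 ]
  [ 0  0   1 ]
r1 := r1 + 8·r2
  [ 1  3  0 ]
  [ 0  0  1 ]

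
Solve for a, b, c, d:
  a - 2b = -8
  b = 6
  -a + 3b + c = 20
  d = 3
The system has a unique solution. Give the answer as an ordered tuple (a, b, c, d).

Form the augmented matrix and row-reduce:
  [  1  -2  0  0  |  -8 ]
  [  0   1  0  0  |   6 ]
  [ -1   3  1  0  |  20 ]
  [  0   0  0  1  |   3 ]
Add r1 to r3.
  [ 1  -2  0  0  |  -8 ]
  [ 0   1  0  0  |   6 ]
  [ 0   1  1  0  |  12 ]
  [ 0   0  0  1  |   3 ]
Subtract r2 from r3.
  [ 1  -2  0  0  |  -8 ]
  [ 0   1  0  0  |   6 ]
  [ 0   0  1  0  |   6 ]
  [ 0   0  0  1  |   3 ]
Add 2 times r2 to r1.
  [ 1  0  0  0  |  4 ]
  [ 0  1  0  0  |  6 ]
  [ 0  0  1  0  |  6 ]
  [ 0  0  0  1  |  3 ]
Reading off the last column: a = 4, b = 6, c = 6, d = 3.

(4, 6, 6, 3)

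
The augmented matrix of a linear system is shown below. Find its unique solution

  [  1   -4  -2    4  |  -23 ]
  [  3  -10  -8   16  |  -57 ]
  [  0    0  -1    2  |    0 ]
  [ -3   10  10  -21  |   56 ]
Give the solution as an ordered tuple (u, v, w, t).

R2 ← R2 − 3·R1
  [  1  -4  -2    4  |  -23 ]
  [  0   2  -2    4  |   12 ]
  [  0   0  -1    2  |    0 ]
  [ -3  10  10  -21  |   56 ]
R4 ← R4 + 3·R1
  [ 1  -4  -2   4  |  -23 ]
  [ 0   2  -2   4  |   12 ]
  [ 0   0  -1   2  |    0 ]
  [ 0  -2   4  -9  |  -13 ]
R2 ← 1/2·R2
  [ 1  -4  -2   4  |  -23 ]
  [ 0   1  -1   2  |    6 ]
  [ 0   0  -1   2  |    0 ]
  [ 0  -2   4  -9  |  -13 ]
R4 ← R4 + 2·R2
  [ 1  -4  -2   4  |  -23 ]
  [ 0   1  -1   2  |    6 ]
  [ 0   0  -1   2  |    0 ]
  [ 0   0   2  -5  |   -1 ]
R3 ← -1·R3
  [ 1  -4  -2   4  |  -23 ]
  [ 0   1  -1   2  |    6 ]
  [ 0   0   1  -2  |    0 ]
  [ 0   0   2  -5  |   -1 ]
R4 ← R4 − 2·R3
  [ 1  -4  -2   4  |  -23 ]
  [ 0   1  -1   2  |    6 ]
  [ 0   0   1  -2  |    0 ]
  [ 0   0   0  -1  |   -1 ]
R4 ← -1·R4
  [ 1  -4  -2   4  |  -23 ]
  [ 0   1  -1   2  |    6 ]
  [ 0   0   1  -2  |    0 ]
  [ 0   0   0   1  |    1 ]
R3 ← R3 + 2·R4
  [ 1  -4  -2  4  |  -23 ]
  [ 0   1  -1  2  |    6 ]
  [ 0   0   1  0  |    2 ]
  [ 0   0   0  1  |    1 ]
R2 ← R2 − 2·R4
  [ 1  -4  -2  4  |  -23 ]
  [ 0   1  -1  0  |    4 ]
  [ 0   0   1  0  |    2 ]
  [ 0   0   0  1  |    1 ]
R1 ← R1 − 4·R4
  [ 1  -4  -2  0  |  -27 ]
  [ 0   1  -1  0  |    4 ]
  [ 0   0   1  0  |    2 ]
  [ 0   0   0  1  |    1 ]
R2 ← R2 + R3
  [ 1  -4  -2  0  |  -27 ]
  [ 0   1   0  0  |    6 ]
  [ 0   0   1  0  |    2 ]
  [ 0   0   0  1  |    1 ]
R1 ← R1 + 2·R3
  [ 1  -4  0  0  |  -23 ]
  [ 0   1  0  0  |    6 ]
  [ 0   0  1  0  |    2 ]
  [ 0   0  0  1  |    1 ]
R1 ← R1 + 4·R2
  [ 1  0  0  0  |  1 ]
  [ 0  1  0  0  |  6 ]
  [ 0  0  1  0  |  2 ]
  [ 0  0  0  1  |  1 ]
Reading off the last column: u = 1, v = 6, w = 2, t = 1.

(1, 6, 2, 1)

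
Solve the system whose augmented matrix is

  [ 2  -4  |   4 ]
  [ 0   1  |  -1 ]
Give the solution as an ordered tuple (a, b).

(0, -1)

Multiply R1 by 1/2.
Add 2 times R2 to R1.
Reading off the last column: a = 0, b = -1.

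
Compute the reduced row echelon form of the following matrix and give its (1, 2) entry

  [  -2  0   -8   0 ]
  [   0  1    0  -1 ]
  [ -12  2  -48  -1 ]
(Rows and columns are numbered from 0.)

Multiply ρ1 by -1/2.
Add 12 times ρ1 to ρ3.
Subtract 2 times ρ2 from ρ3.
Add ρ3 to ρ2.

0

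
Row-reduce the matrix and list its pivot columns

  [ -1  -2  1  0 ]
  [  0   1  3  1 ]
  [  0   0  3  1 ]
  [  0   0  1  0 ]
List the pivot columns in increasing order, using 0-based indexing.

0, 1, 2, 3

R1 := -1·R1
R3 := 1/3·R3
R4 := R4 − R3
R4 := -3·R4
R3 := R3 − 1/3·R4
R2 := R2 − R4
R2 := R2 − 3·R3
R1 := R1 + R3
R1 := R1 − 2·R2
Pivot columns are the columns containing a leading 1.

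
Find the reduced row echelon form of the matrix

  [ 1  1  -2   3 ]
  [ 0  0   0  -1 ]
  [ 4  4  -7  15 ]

R3 := R3 − 4·R1
  [ 1  1  -2   3 ]
  [ 0  0   0  -1 ]
  [ 0  0   1   3 ]
R2 <=> R3
  [ 1  1  -2   3 ]
  [ 0  0   1   3 ]
  [ 0  0   0  -1 ]
R3 := -1·R3
  [ 1  1  -2  3 ]
  [ 0  0   1  3 ]
  [ 0  0   0  1 ]
R2 := R2 − 3·R3
  [ 1  1  -2  3 ]
  [ 0  0   1  0 ]
  [ 0  0   0  1 ]
R1 := R1 − 3·R3
  [ 1  1  -2  0 ]
  [ 0  0   1  0 ]
  [ 0  0   0  1 ]
R1 := R1 + 2·R2
  [ 1  1  0  0 ]
  [ 0  0  1  0 ]
  [ 0  0  0  1 ]

[[1, 1, 0, 0], [0, 0, 1, 0], [0, 0, 0, 1]]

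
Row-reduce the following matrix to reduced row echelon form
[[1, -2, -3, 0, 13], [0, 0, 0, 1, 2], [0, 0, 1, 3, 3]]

[[1, -2, 0, 0, 4], [0, 0, 1, 0, -3], [0, 0, 0, 1, 2]]

r2 ↔ r3
  [ 1  -2  -3  0  13 ]
  [ 0   0   1  3   3 ]
  [ 0   0   0  1   2 ]
r2 := r2 − 3·r3
  [ 1  -2  -3  0  13 ]
  [ 0   0   1  0  -3 ]
  [ 0   0   0  1   2 ]
r1 := r1 + 3·r2
  [ 1  -2  0  0   4 ]
  [ 0   0  1  0  -3 ]
  [ 0   0  0  1   2 ]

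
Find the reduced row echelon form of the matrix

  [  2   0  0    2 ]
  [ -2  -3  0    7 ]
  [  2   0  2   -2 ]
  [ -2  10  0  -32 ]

r1 := 1/2·r1
  [  1   0  0    1 ]
  [ -2  -3  0    7 ]
  [  2   0  2   -2 ]
  [ -2  10  0  -32 ]
r2 := r2 + 2·r1
  [  1   0  0    1 ]
  [  0  -3  0    9 ]
  [  2   0  2   -2 ]
  [ -2  10  0  -32 ]
r3 := r3 − 2·r1
  [  1   0  0    1 ]
  [  0  -3  0    9 ]
  [  0   0  2   -4 ]
  [ -2  10  0  -32 ]
r4 := r4 + 2·r1
  [ 1   0  0    1 ]
  [ 0  -3  0    9 ]
  [ 0   0  2   -4 ]
  [ 0  10  0  -30 ]
r2 := -1/3·r2
  [ 1   0  0    1 ]
  [ 0   1  0   -3 ]
  [ 0   0  2   -4 ]
  [ 0  10  0  -30 ]
r4 := r4 − 10·r2
  [ 1  0  0   1 ]
  [ 0  1  0  -3 ]
  [ 0  0  2  -4 ]
  [ 0  0  0   0 ]
r3 := 1/2·r3
  [ 1  0  0   1 ]
  [ 0  1  0  -3 ]
  [ 0  0  1  -2 ]
  [ 0  0  0   0 ]

[[1, 0, 0, 1], [0, 1, 0, -3], [0, 0, 1, -2], [0, 0, 0, 0]]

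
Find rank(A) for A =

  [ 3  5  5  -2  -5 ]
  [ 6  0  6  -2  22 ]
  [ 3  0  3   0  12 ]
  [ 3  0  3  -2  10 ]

rank = 3

R1 → 1/3·R1
  [ 1  5/3  5/3  -2/3  -5/3 ]
  [ 6    0    6    -2    22 ]
  [ 3    0    3     0    12 ]
  [ 3    0    3    -2    10 ]
R2 → R2 − 6·R1
  [ 1  5/3  5/3  -2/3  -5/3 ]
  [ 0  -10   -4     2    32 ]
  [ 3    0    3     0    12 ]
  [ 3    0    3    -2    10 ]
R3 → R3 − 3·R1
  [ 1  5/3  5/3  -2/3  -5/3 ]
  [ 0  -10   -4     2    32 ]
  [ 0   -5   -2     2    17 ]
  [ 3    0    3    -2    10 ]
R4 → R4 − 3·R1
  [ 1  5/3  5/3  -2/3  -5/3 ]
  [ 0  -10   -4     2    32 ]
  [ 0   -5   -2     2    17 ]
  [ 0   -5   -2     0    15 ]
R2 → -1/10·R2
  [ 1  5/3  5/3  -2/3   -5/3 ]
  [ 0    1  2/5  -1/5  -16/5 ]
  [ 0   -5   -2     2     17 ]
  [ 0   -5   -2     0     15 ]
R3 → R3 + 5·R2
  [ 1  5/3  5/3  -2/3   -5/3 ]
  [ 0    1  2/5  -1/5  -16/5 ]
  [ 0    0    0     1      1 ]
  [ 0   -5   -2     0     15 ]
R4 → R4 + 5·R2
  [ 1  5/3  5/3  -2/3   -5/3 ]
  [ 0    1  2/5  -1/5  -16/5 ]
  [ 0    0    0     1      1 ]
  [ 0    0    0    -1     -1 ]
R4 → R4 + R3
  [ 1  5/3  5/3  -2/3   -5/3 ]
  [ 0    1  2/5  -1/5  -16/5 ]
  [ 0    0    0     1      1 ]
  [ 0    0    0     0      0 ]
R2 → R2 + 1/5·R3
  [ 1  5/3  5/3  -2/3  -5/3 ]
  [ 0    1  2/5     0    -3 ]
  [ 0    0    0     1     1 ]
  [ 0    0    0     0     0 ]
R1 → R1 + 2/3·R3
  [ 1  5/3  5/3  0  -1 ]
  [ 0    1  2/5  0  -3 ]
  [ 0    0    0  1   1 ]
  [ 0    0    0  0   0 ]
R1 → R1 − 5/3·R2
  [ 1  0    1  0   4 ]
  [ 0  1  2/5  0  -3 ]
  [ 0  0    0  1   1 ]
  [ 0  0    0  0   0 ]
The reduced form has 3 nonzero rows.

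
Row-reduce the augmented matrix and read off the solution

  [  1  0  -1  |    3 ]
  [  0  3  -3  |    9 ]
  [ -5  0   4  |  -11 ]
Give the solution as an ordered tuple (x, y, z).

(-1, -1, -4)

r3 ← r3 + 5·r1
  [ 1  0  -1  |  3 ]
  [ 0  3  -3  |  9 ]
  [ 0  0  -1  |  4 ]
r2 ← 1/3·r2
  [ 1  0  -1  |  3 ]
  [ 0  1  -1  |  3 ]
  [ 0  0  -1  |  4 ]
r3 ← -1·r3
  [ 1  0  -1  |   3 ]
  [ 0  1  -1  |   3 ]
  [ 0  0   1  |  -4 ]
r2 ← r2 + r3
  [ 1  0  -1  |   3 ]
  [ 0  1   0  |  -1 ]
  [ 0  0   1  |  -4 ]
r1 ← r1 + r3
  [ 1  0  0  |  -1 ]
  [ 0  1  0  |  -1 ]
  [ 0  0  1  |  -4 ]
Reading off the last column: x = -1, y = -1, z = -4.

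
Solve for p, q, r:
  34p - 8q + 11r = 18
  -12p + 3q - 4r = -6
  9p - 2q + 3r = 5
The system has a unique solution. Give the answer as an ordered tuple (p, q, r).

Form the augmented matrix and row-reduce:
  [  34  -8  11  |  18 ]
  [ -12   3  -4  |  -6 ]
  [   9  -2   3  |   5 ]
ρ1 ← 1/34·ρ1
  [   1  -4/17  11/34  |  9/17 ]
  [ -12      3     -4  |    -6 ]
  [   9     -2      3  |     5 ]
ρ2 ← ρ2 + 12·ρ1
  [ 1  -4/17  11/34  |  9/17 ]
  [ 0   3/17  -2/17  |  6/17 ]
  [ 9     -2      3  |     5 ]
ρ3 ← ρ3 − 9·ρ1
  [ 1  -4/17  11/34  |  9/17 ]
  [ 0   3/17  -2/17  |  6/17 ]
  [ 0   2/17   3/34  |  4/17 ]
ρ2 ← 17/3·ρ2
  [ 1  -4/17  11/34  |  9/17 ]
  [ 0      1   -2/3  |     2 ]
  [ 0   2/17   3/34  |  4/17 ]
ρ3 ← ρ3 − 2/17·ρ2
  [ 1  -4/17  11/34  |  9/17 ]
  [ 0      1   -2/3  |     2 ]
  [ 0      0    1/6  |     0 ]
ρ3 ← 6·ρ3
  [ 1  -4/17  11/34  |  9/17 ]
  [ 0      1   -2/3  |     2 ]
  [ 0      0      1  |     0 ]
ρ2 ← ρ2 + 2/3·ρ3
  [ 1  -4/17  11/34  |  9/17 ]
  [ 0      1      0  |     2 ]
  [ 0      0      1  |     0 ]
ρ1 ← ρ1 − 11/34·ρ3
  [ 1  -4/17  0  |  9/17 ]
  [ 0      1  0  |     2 ]
  [ 0      0  1  |     0 ]
ρ1 ← ρ1 + 4/17·ρ2
  [ 1  0  0  |  1 ]
  [ 0  1  0  |  2 ]
  [ 0  0  1  |  0 ]
Reading off the last column: p = 1, q = 2, r = 0.

(1, 2, 0)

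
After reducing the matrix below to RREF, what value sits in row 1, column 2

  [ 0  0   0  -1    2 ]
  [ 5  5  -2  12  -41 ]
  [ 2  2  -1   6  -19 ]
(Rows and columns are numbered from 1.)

r1 ↔ r2
  [ 5  5  -2  12  -41 ]
  [ 0  0   0  -1    2 ]
  [ 2  2  -1   6  -19 ]
r1 ← 1/5·r1
  [ 1  1  -2/5  12/5  -41/5 ]
  [ 0  0     0    -1      2 ]
  [ 2  2    -1     6    -19 ]
r3 ← r3 − 2·r1
  [ 1  1  -2/5  12/5  -41/5 ]
  [ 0  0     0    -1      2 ]
  [ 0  0  -1/5   6/5  -13/5 ]
r2 ↔ r3
  [ 1  1  -2/5  12/5  -41/5 ]
  [ 0  0  -1/5   6/5  -13/5 ]
  [ 0  0     0    -1      2 ]
r2 ← -5·r2
  [ 1  1  -2/5  12/5  -41/5 ]
  [ 0  0     1    -6     13 ]
  [ 0  0     0    -1      2 ]
r3 ← -1·r3
  [ 1  1  -2/5  12/5  -41/5 ]
  [ 0  0     1    -6     13 ]
  [ 0  0     0     1     -2 ]
r2 ← r2 + 6·r3
  [ 1  1  -2/5  12/5  -41/5 ]
  [ 0  0     1     0      1 ]
  [ 0  0     0     1     -2 ]
r1 ← r1 − 12/5·r3
  [ 1  1  -2/5  0  -17/5 ]
  [ 0  0     1  0      1 ]
  [ 0  0     0  1     -2 ]
r1 ← r1 + 2/5·r2
  [ 1  1  0  0  -3 ]
  [ 0  0  1  0   1 ]
  [ 0  0  0  1  -2 ]

1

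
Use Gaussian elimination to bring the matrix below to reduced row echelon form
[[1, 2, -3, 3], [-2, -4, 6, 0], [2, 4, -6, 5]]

ρ2 -> ρ2 + 2·ρ1
  [ 1  2  -3  3 ]
  [ 0  0   0  6 ]
  [ 2  4  -6  5 ]
ρ3 -> ρ3 − 2·ρ1
  [ 1  2  -3   3 ]
  [ 0  0   0   6 ]
  [ 0  0   0  -1 ]
ρ2 -> 1/6·ρ2
  [ 1  2  -3   3 ]
  [ 0  0   0   1 ]
  [ 0  0   0  -1 ]
ρ3 -> ρ3 + ρ2
  [ 1  2  -3  3 ]
  [ 0  0   0  1 ]
  [ 0  0   0  0 ]
ρ1 -> ρ1 − 3·ρ2
  [ 1  2  -3  0 ]
  [ 0  0   0  1 ]
  [ 0  0   0  0 ]

[[1, 2, -3, 0], [0, 0, 0, 1], [0, 0, 0, 0]]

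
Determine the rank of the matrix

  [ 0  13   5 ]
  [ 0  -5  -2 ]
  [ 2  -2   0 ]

R1 <=> R3
  [ 2  -2   0 ]
  [ 0  -5  -2 ]
  [ 0  13   5 ]
R1 ← 1/2·R1
  [ 1  -1   0 ]
  [ 0  -5  -2 ]
  [ 0  13   5 ]
R2 ← -1/5·R2
  [ 1  -1    0 ]
  [ 0   1  2/5 ]
  [ 0  13    5 ]
R3 ← R3 − 13·R2
  [ 1  -1     0 ]
  [ 0   1   2/5 ]
  [ 0   0  -1/5 ]
R3 ← -5·R3
  [ 1  -1    0 ]
  [ 0   1  2/5 ]
  [ 0   0    1 ]
R2 ← R2 − 2/5·R3
  [ 1  -1  0 ]
  [ 0   1  0 ]
  [ 0   0  1 ]
R1 ← R1 + R2
  [ 1  0  0 ]
  [ 0  1  0 ]
  [ 0  0  1 ]
The reduced form has 3 nonzero rows.

rank = 3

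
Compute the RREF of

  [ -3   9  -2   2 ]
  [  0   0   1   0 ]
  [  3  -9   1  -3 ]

[[1, -3, 0, 0], [0, 0, 1, 0], [0, 0, 0, 1]]

r1 -> -1/3·r1
  [ 1  -3  2/3  -2/3 ]
  [ 0   0    1     0 ]
  [ 3  -9    1    -3 ]
r3 -> r3 − 3·r1
  [ 1  -3  2/3  -2/3 ]
  [ 0   0    1     0 ]
  [ 0   0   -1    -1 ]
r3 -> r3 + r2
  [ 1  -3  2/3  -2/3 ]
  [ 0   0    1     0 ]
  [ 0   0    0    -1 ]
r3 -> -1·r3
  [ 1  -3  2/3  -2/3 ]
  [ 0   0    1     0 ]
  [ 0   0    0     1 ]
r1 -> r1 + 2/3·r3
  [ 1  -3  2/3  0 ]
  [ 0   0    1  0 ]
  [ 0   0    0  1 ]
r1 -> r1 − 2/3·r2
  [ 1  -3  0  0 ]
  [ 0   0  1  0 ]
  [ 0   0  0  1 ]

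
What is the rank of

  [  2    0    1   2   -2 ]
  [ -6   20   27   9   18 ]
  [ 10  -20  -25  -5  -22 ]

ρ1 → 1/2·ρ1
  [  1    0  1/2   1   -1 ]
  [ -6   20   27   9   18 ]
  [ 10  -20  -25  -5  -22 ]
ρ2 → ρ2 + 6·ρ1
  [  1    0  1/2   1   -1 ]
  [  0   20   30  15   12 ]
  [ 10  -20  -25  -5  -22 ]
ρ3 → ρ3 − 10·ρ1
  [ 1    0  1/2    1   -1 ]
  [ 0   20   30   15   12 ]
  [ 0  -20  -30  -15  -12 ]
ρ2 → 1/20·ρ2
  [ 1    0  1/2    1   -1 ]
  [ 0    1  3/2  3/4  3/5 ]
  [ 0  -20  -30  -15  -12 ]
ρ3 → ρ3 + 20·ρ2
  [ 1  0  1/2    1   -1 ]
  [ 0  1  3/2  3/4  3/5 ]
  [ 0  0    0    0    0 ]
The reduced form has 2 nonzero rows.

rank = 2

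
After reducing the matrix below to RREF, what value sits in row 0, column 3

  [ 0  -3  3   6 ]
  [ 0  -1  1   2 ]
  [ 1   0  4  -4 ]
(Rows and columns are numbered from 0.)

Swap R1 and R3.
  [ 1   0  4  -4 ]
  [ 0  -1  1   2 ]
  [ 0  -3  3   6 ]
Multiply R2 by -1.
  [ 1   0   4  -4 ]
  [ 0   1  -1  -2 ]
  [ 0  -3   3   6 ]
Add 3 times R2 to R3.
  [ 1  0   4  -4 ]
  [ 0  1  -1  -2 ]
  [ 0  0   0   0 ]

-4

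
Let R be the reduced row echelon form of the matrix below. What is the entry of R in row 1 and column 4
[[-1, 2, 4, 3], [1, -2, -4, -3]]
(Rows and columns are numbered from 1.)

R1 → -1·R1
R2 → R2 − R1

-3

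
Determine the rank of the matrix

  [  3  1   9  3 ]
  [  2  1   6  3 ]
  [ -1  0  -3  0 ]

Multiply ρ1 by 1/3.
  [  1  1/3   3  1 ]
  [  2    1   6  3 ]
  [ -1    0  -3  0 ]
Subtract 2 times ρ1 from ρ2.
  [  1  1/3   3  1 ]
  [  0  1/3   0  1 ]
  [ -1    0  -3  0 ]
Add ρ1 to ρ3.
  [ 1  1/3  3  1 ]
  [ 0  1/3  0  1 ]
  [ 0  1/3  0  1 ]
Multiply ρ2 by 3.
  [ 1  1/3  3  1 ]
  [ 0    1  0  3 ]
  [ 0  1/3  0  1 ]
Subtract 1/3 times ρ2 from ρ3.
  [ 1  1/3  3  1 ]
  [ 0    1  0  3 ]
  [ 0    0  0  0 ]
Subtract 1/3 times ρ2 from ρ1.
  [ 1  0  3  0 ]
  [ 0  1  0  3 ]
  [ 0  0  0  0 ]
The reduced form has 2 nonzero rows.

rank = 2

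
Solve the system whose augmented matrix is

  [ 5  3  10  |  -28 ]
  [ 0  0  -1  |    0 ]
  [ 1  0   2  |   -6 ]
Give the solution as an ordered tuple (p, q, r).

R1 → 1/5·R1
R3 → R3 − R1
R2 <-> R3
R2 → -5/3·R2
R3 → -1·R3
R1 → R1 − 2·R3
R1 → R1 − 3/5·R2
Reading off the last column: p = -6, q = 2/3, r = 0.

(-6, 2/3, 0)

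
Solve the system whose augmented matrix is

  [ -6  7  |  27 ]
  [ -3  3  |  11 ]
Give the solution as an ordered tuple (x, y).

(4/3, 5)

r1 ← -1/6·r1
  [  1  -7/6  |  -9/2 ]
  [ -3     3  |    11 ]
r2 ← r2 + 3·r1
  [ 1  -7/6  |  -9/2 ]
  [ 0  -1/2  |  -5/2 ]
r2 ← -2·r2
  [ 1  -7/6  |  -9/2 ]
  [ 0     1  |     5 ]
r1 ← r1 + 7/6·r2
  [ 1  0  |  4/3 ]
  [ 0  1  |    5 ]
Reading off the last column: x = 4/3, y = 5.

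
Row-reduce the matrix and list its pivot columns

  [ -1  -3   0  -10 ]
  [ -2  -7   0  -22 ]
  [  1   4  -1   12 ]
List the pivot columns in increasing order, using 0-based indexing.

r1 ← -1·r1
  [  1   3   0   10 ]
  [ -2  -7   0  -22 ]
  [  1   4  -1   12 ]
r2 ← r2 + 2·r1
  [ 1   3   0  10 ]
  [ 0  -1   0  -2 ]
  [ 1   4  -1  12 ]
r3 ← r3 − r1
  [ 1   3   0  10 ]
  [ 0  -1   0  -2 ]
  [ 0   1  -1   2 ]
r2 ← -1·r2
  [ 1  3   0  10 ]
  [ 0  1   0   2 ]
  [ 0  1  -1   2 ]
r3 ← r3 − r2
  [ 1  3   0  10 ]
  [ 0  1   0   2 ]
  [ 0  0  -1   0 ]
r3 ← -1·r3
  [ 1  3  0  10 ]
  [ 0  1  0   2 ]
  [ 0  0  1   0 ]
r1 ← r1 − 3·r2
  [ 1  0  0  4 ]
  [ 0  1  0  2 ]
  [ 0  0  1  0 ]
Pivot columns are the columns containing a leading 1.

0, 1, 2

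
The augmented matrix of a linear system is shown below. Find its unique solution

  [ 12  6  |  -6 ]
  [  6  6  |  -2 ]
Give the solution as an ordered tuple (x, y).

(-2/3, 1/3)

ρ1 → 1/12·ρ1
  [ 1  1/2  |  -1/2 ]
  [ 6    6  |    -2 ]
ρ2 → ρ2 − 6·ρ1
  [ 1  1/2  |  -1/2 ]
  [ 0    3  |     1 ]
ρ2 → 1/3·ρ2
  [ 1  1/2  |  -1/2 ]
  [ 0    1  |   1/3 ]
ρ1 → ρ1 − 1/2·ρ2
  [ 1  0  |  -2/3 ]
  [ 0  1  |   1/3 ]
Reading off the last column: x = -2/3, y = 1/3.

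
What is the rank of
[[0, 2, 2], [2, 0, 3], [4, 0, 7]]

Swap ρ1 and ρ2.
  [ 2  0  3 ]
  [ 0  2  2 ]
  [ 4  0  7 ]
Multiply ρ1 by 1/2.
  [ 1  0  3/2 ]
  [ 0  2    2 ]
  [ 4  0    7 ]
Subtract 4 times ρ1 from ρ3.
  [ 1  0  3/2 ]
  [ 0  2    2 ]
  [ 0  0    1 ]
Multiply ρ2 by 1/2.
  [ 1  0  3/2 ]
  [ 0  1    1 ]
  [ 0  0    1 ]
Subtract ρ3 from ρ2.
  [ 1  0  3/2 ]
  [ 0  1    0 ]
  [ 0  0    1 ]
Subtract 3/2 times ρ3 from ρ1.
  [ 1  0  0 ]
  [ 0  1  0 ]
  [ 0  0  1 ]
The reduced form has 3 nonzero rows.

rank = 3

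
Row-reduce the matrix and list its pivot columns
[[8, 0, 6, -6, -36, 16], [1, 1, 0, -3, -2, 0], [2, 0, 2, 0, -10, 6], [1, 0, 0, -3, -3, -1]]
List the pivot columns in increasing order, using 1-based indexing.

1, 2, 3

ρ1 → 1/8·ρ1
  [ 1  0  3/4  -3/4  -9/2   2 ]
  [ 1  1    0    -3    -2   0 ]
  [ 2  0    2     0   -10   6 ]
  [ 1  0    0    -3    -3  -1 ]
ρ2 → ρ2 − ρ1
  [ 1  0   3/4  -3/4  -9/2   2 ]
  [ 0  1  -3/4  -9/4   5/2  -2 ]
  [ 2  0     2     0   -10   6 ]
  [ 1  0     0    -3    -3  -1 ]
ρ3 → ρ3 − 2·ρ1
  [ 1  0   3/4  -3/4  -9/2   2 ]
  [ 0  1  -3/4  -9/4   5/2  -2 ]
  [ 0  0   1/2   3/2    -1   2 ]
  [ 1  0     0    -3    -3  -1 ]
ρ4 → ρ4 − ρ1
  [ 1  0   3/4  -3/4  -9/2   2 ]
  [ 0  1  -3/4  -9/4   5/2  -2 ]
  [ 0  0   1/2   3/2    -1   2 ]
  [ 0  0  -3/4  -9/4   3/2  -3 ]
ρ3 → 2·ρ3
  [ 1  0   3/4  -3/4  -9/2   2 ]
  [ 0  1  -3/4  -9/4   5/2  -2 ]
  [ 0  0     1     3    -2   4 ]
  [ 0  0  -3/4  -9/4   3/2  -3 ]
ρ4 → ρ4 + 3/4·ρ3
  [ 1  0   3/4  -3/4  -9/2   2 ]
  [ 0  1  -3/4  -9/4   5/2  -2 ]
  [ 0  0     1     3    -2   4 ]
  [ 0  0     0     0     0   0 ]
ρ2 → ρ2 + 3/4·ρ3
  [ 1  0  3/4  -3/4  -9/2  2 ]
  [ 0  1    0     0     1  1 ]
  [ 0  0    1     3    -2  4 ]
  [ 0  0    0     0     0  0 ]
ρ1 → ρ1 − 3/4·ρ3
  [ 1  0  0  -3  -3  -1 ]
  [ 0  1  0   0   1   1 ]
  [ 0  0  1   3  -2   4 ]
  [ 0  0  0   0   0   0 ]
Pivot columns are the columns containing a leading 1.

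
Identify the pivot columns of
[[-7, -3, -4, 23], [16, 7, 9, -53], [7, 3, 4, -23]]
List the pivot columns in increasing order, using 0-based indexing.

R1 → -1/7·R1
  [  1  3/7  4/7  -23/7 ]
  [ 16    7    9    -53 ]
  [  7    3    4    -23 ]
R2 → R2 − 16·R1
  [ 1  3/7   4/7  -23/7 ]
  [ 0  1/7  -1/7   -3/7 ]
  [ 7    3     4    -23 ]
R3 → R3 − 7·R1
  [ 1  3/7   4/7  -23/7 ]
  [ 0  1/7  -1/7   -3/7 ]
  [ 0    0     0      0 ]
R2 → 7·R2
  [ 1  3/7  4/7  -23/7 ]
  [ 0    1   -1     -3 ]
  [ 0    0    0      0 ]
R1 → R1 − 3/7·R2
  [ 1  0   1  -2 ]
  [ 0  1  -1  -3 ]
  [ 0  0   0   0 ]
Pivot columns are the columns containing a leading 1.

0, 1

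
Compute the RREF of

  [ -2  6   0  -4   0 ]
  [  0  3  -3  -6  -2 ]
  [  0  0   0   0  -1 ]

R1 ← -1/2·R1
R2 ← 1/3·R2
R3 ← -1·R3
R2 ← R2 + 2/3·R3
R1 ← R1 + 3·R2

[[1, 0, -3, -4, 0], [0, 1, -1, -2, 0], [0, 0, 0, 0, 1]]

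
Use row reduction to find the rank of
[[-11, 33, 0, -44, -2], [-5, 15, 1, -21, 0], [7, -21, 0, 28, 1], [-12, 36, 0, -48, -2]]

ρ1 ← -1/11·ρ1
  [   1   -3  0    4  2/11 ]
  [  -5   15  1  -21     0 ]
  [   7  -21  0   28     1 ]
  [ -12   36  0  -48    -2 ]
ρ2 ← ρ2 + 5·ρ1
  [   1   -3  0    4   2/11 ]
  [   0    0  1   -1  10/11 ]
  [   7  -21  0   28      1 ]
  [ -12   36  0  -48     -2 ]
ρ3 ← ρ3 − 7·ρ1
  [   1  -3  0    4   2/11 ]
  [   0   0  1   -1  10/11 ]
  [   0   0  0    0  -3/11 ]
  [ -12  36  0  -48     -2 ]
ρ4 ← ρ4 + 12·ρ1
  [ 1  -3  0   4   2/11 ]
  [ 0   0  1  -1  10/11 ]
  [ 0   0  0   0  -3/11 ]
  [ 0   0  0   0   2/11 ]
ρ3 ← -11/3·ρ3
  [ 1  -3  0   4   2/11 ]
  [ 0   0  1  -1  10/11 ]
  [ 0   0  0   0      1 ]
  [ 0   0  0   0   2/11 ]
ρ4 ← ρ4 − 2/11·ρ3
  [ 1  -3  0   4   2/11 ]
  [ 0   0  1  -1  10/11 ]
  [ 0   0  0   0      1 ]
  [ 0   0  0   0      0 ]
ρ2 ← ρ2 − 10/11·ρ3
  [ 1  -3  0   4  2/11 ]
  [ 0   0  1  -1     0 ]
  [ 0   0  0   0     1 ]
  [ 0   0  0   0     0 ]
ρ1 ← ρ1 − 2/11·ρ3
  [ 1  -3  0   4  0 ]
  [ 0   0  1  -1  0 ]
  [ 0   0  0   0  1 ]
  [ 0   0  0   0  0 ]
The reduced form has 3 nonzero rows.

rank = 3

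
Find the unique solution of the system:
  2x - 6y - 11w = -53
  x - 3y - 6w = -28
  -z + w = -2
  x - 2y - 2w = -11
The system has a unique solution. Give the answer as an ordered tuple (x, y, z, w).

Form the augmented matrix and row-reduce:
  [ 2  -6   0  -11  |  -53 ]
  [ 1  -3   0   -6  |  -28 ]
  [ 0   0  -1    1  |   -2 ]
  [ 1  -2   0   -2  |  -11 ]
R1 ← 1/2·R1
  [ 1  -3   0  -11/2  |  -53/2 ]
  [ 1  -3   0     -6  |    -28 ]
  [ 0   0  -1      1  |     -2 ]
  [ 1  -2   0     -2  |    -11 ]
R2 ← R2 − R1
  [ 1  -3   0  -11/2  |  -53/2 ]
  [ 0   0   0   -1/2  |   -3/2 ]
  [ 0   0  -1      1  |     -2 ]
  [ 1  -2   0     -2  |    -11 ]
R4 ← R4 − R1
  [ 1  -3   0  -11/2  |  -53/2 ]
  [ 0   0   0   -1/2  |   -3/2 ]
  [ 0   0  -1      1  |     -2 ]
  [ 0   1   0    7/2  |   31/2 ]
R2 <-> R4
  [ 1  -3   0  -11/2  |  -53/2 ]
  [ 0   1   0    7/2  |   31/2 ]
  [ 0   0  -1      1  |     -2 ]
  [ 0   0   0   -1/2  |   -3/2 ]
R3 ← -1·R3
  [ 1  -3  0  -11/2  |  -53/2 ]
  [ 0   1  0    7/2  |   31/2 ]
  [ 0   0  1     -1  |      2 ]
  [ 0   0  0   -1/2  |   -3/2 ]
R4 ← -2·R4
  [ 1  -3  0  -11/2  |  -53/2 ]
  [ 0   1  0    7/2  |   31/2 ]
  [ 0   0  1     -1  |      2 ]
  [ 0   0  0      1  |      3 ]
R3 ← R3 + R4
  [ 1  -3  0  -11/2  |  -53/2 ]
  [ 0   1  0    7/2  |   31/2 ]
  [ 0   0  1      0  |      5 ]
  [ 0   0  0      1  |      3 ]
R2 ← R2 − 7/2·R4
  [ 1  -3  0  -11/2  |  -53/2 ]
  [ 0   1  0      0  |      5 ]
  [ 0   0  1      0  |      5 ]
  [ 0   0  0      1  |      3 ]
R1 ← R1 + 11/2·R4
  [ 1  -3  0  0  |  -10 ]
  [ 0   1  0  0  |    5 ]
  [ 0   0  1  0  |    5 ]
  [ 0   0  0  1  |    3 ]
R1 ← R1 + 3·R2
  [ 1  0  0  0  |  5 ]
  [ 0  1  0  0  |  5 ]
  [ 0  0  1  0  |  5 ]
  [ 0  0  0  1  |  3 ]
Reading off the last column: x = 5, y = 5, z = 5, w = 3.

(5, 5, 5, 3)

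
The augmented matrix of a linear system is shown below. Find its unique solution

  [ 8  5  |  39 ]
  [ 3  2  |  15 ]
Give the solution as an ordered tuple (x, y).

R1 ← 1/8·R1
  [ 1  5/8  |  39/8 ]
  [ 3    2  |    15 ]
R2 ← R2 − 3·R1
  [ 1  5/8  |  39/8 ]
  [ 0  1/8  |   3/8 ]
R2 ← 8·R2
  [ 1  5/8  |  39/8 ]
  [ 0    1  |     3 ]
R1 ← R1 − 5/8·R2
  [ 1  0  |  3 ]
  [ 0  1  |  3 ]
Reading off the last column: x = 3, y = 3.

(3, 3)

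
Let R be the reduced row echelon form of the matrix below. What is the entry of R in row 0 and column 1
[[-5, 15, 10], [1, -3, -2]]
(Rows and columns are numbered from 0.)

R1 → -1/5·R1
  [ 1  -3  -2 ]
  [ 1  -3  -2 ]
R2 → R2 − R1
  [ 1  -3  -2 ]
  [ 0   0   0 ]

-3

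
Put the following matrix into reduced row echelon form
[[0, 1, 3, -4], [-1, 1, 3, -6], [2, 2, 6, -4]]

r1 <=> r2
  [ -1  1  3  -6 ]
  [  0  1  3  -4 ]
  [  2  2  6  -4 ]
r1 ← -1·r1
  [ 1  -1  -3   6 ]
  [ 0   1   3  -4 ]
  [ 2   2   6  -4 ]
r3 ← r3 − 2·r1
  [ 1  -1  -3    6 ]
  [ 0   1   3   -4 ]
  [ 0   4  12  -16 ]
r3 ← r3 − 4·r2
  [ 1  -1  -3   6 ]
  [ 0   1   3  -4 ]
  [ 0   0   0   0 ]
r1 ← r1 + r2
  [ 1  0  0   2 ]
  [ 0  1  3  -4 ]
  [ 0  0  0   0 ]

[[1, 0, 0, 2], [0, 1, 3, -4], [0, 0, 0, 0]]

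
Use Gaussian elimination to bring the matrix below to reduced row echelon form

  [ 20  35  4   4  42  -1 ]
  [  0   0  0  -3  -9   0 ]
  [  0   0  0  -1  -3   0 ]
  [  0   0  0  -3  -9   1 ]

[[1, 7/4, 1/5, 0, 3/2, 0], [0, 0, 0, 1, 3, 0], [0, 0, 0, 0, 0, 1], [0, 0, 0, 0, 0, 0]]

Multiply R1 by 1/20.
  [ 1  7/4  1/5  1/5  21/10  -1/20 ]
  [ 0    0    0   -3     -9      0 ]
  [ 0    0    0   -1     -3      0 ]
  [ 0    0    0   -3     -9      1 ]
Multiply R2 by -1/3.
  [ 1  7/4  1/5  1/5  21/10  -1/20 ]
  [ 0    0    0    1      3      0 ]
  [ 0    0    0   -1     -3      0 ]
  [ 0    0    0   -3     -9      1 ]
Add R2 to R3.
  [ 1  7/4  1/5  1/5  21/10  -1/20 ]
  [ 0    0    0    1      3      0 ]
  [ 0    0    0    0      0      0 ]
  [ 0    0    0   -3     -9      1 ]
Add 3 times R2 to R4.
  [ 1  7/4  1/5  1/5  21/10  -1/20 ]
  [ 0    0    0    1      3      0 ]
  [ 0    0    0    0      0      0 ]
  [ 0    0    0    0      0      1 ]
Swap R3 and R4.
  [ 1  7/4  1/5  1/5  21/10  -1/20 ]
  [ 0    0    0    1      3      0 ]
  [ 0    0    0    0      0      1 ]
  [ 0    0    0    0      0      0 ]
Add 1/20 times R3 to R1.
  [ 1  7/4  1/5  1/5  21/10  0 ]
  [ 0    0    0    1      3  0 ]
  [ 0    0    0    0      0  1 ]
  [ 0    0    0    0      0  0 ]
Subtract 1/5 times R2 from R1.
  [ 1  7/4  1/5  0  3/2  0 ]
  [ 0    0    0  1    3  0 ]
  [ 0    0    0  0    0  1 ]
  [ 0    0    0  0    0  0 ]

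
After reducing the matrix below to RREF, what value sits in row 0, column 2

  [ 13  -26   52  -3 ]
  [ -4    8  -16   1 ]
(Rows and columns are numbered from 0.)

R1 -> 1/13·R1
  [  1  -2    4  -3/13 ]
  [ -4   8  -16      1 ]
R2 -> R2 + 4·R1
  [ 1  -2  4  -3/13 ]
  [ 0   0  0   1/13 ]
R2 -> 13·R2
  [ 1  -2  4  -3/13 ]
  [ 0   0  0      1 ]
R1 -> R1 + 3/13·R2
  [ 1  -2  4  0 ]
  [ 0   0  0  1 ]

4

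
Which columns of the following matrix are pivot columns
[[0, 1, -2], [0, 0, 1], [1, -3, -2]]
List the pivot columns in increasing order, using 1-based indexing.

Swap r1 and r3.
Swap r2 and r3.
Add 2 times r3 to r2.
Add 2 times r3 to r1.
Add 3 times r2 to r1.
Pivot columns are the columns containing a leading 1.

1, 2, 3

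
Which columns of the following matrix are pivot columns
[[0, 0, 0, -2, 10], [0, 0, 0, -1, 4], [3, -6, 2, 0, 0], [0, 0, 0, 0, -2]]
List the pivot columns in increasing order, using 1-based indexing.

Swap ρ1 and ρ3.
Multiply ρ1 by 1/3.
Multiply ρ2 by -1.
Add 2 times ρ2 to ρ3.
Multiply ρ3 by 1/2.
Add 2 times ρ3 to ρ4.
Add 4 times ρ3 to ρ2.
Pivot columns are the columns containing a leading 1.

1, 4, 5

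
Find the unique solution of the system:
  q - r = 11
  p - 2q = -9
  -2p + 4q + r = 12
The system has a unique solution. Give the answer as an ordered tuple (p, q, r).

Form the augmented matrix and row-reduce:
  [  0   1  -1  |  11 ]
  [  1  -2   0  |  -9 ]
  [ -2   4   1  |  12 ]
r1 <-> r2
  [  1  -2   0  |  -9 ]
  [  0   1  -1  |  11 ]
  [ -2   4   1  |  12 ]
r3 -> r3 + 2·r1
  [ 1  -2   0  |  -9 ]
  [ 0   1  -1  |  11 ]
  [ 0   0   1  |  -6 ]
r2 -> r2 + r3
  [ 1  -2  0  |  -9 ]
  [ 0   1  0  |   5 ]
  [ 0   0  1  |  -6 ]
r1 -> r1 + 2·r2
  [ 1  0  0  |   1 ]
  [ 0  1  0  |   5 ]
  [ 0  0  1  |  -6 ]
Reading off the last column: p = 1, q = 5, r = -6.

(1, 5, -6)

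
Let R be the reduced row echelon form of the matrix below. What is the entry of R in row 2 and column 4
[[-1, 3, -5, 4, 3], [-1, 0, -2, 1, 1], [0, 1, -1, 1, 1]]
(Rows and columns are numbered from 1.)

1

Multiply ρ1 by -1.
  [  1  -3   5  -4  -3 ]
  [ -1   0  -2   1   1 ]
  [  0   1  -1   1   1 ]
Add ρ1 to ρ2.
  [ 1  -3   5  -4  -3 ]
  [ 0  -3   3  -3  -2 ]
  [ 0   1  -1   1   1 ]
Multiply ρ2 by -1/3.
  [ 1  -3   5  -4   -3 ]
  [ 0   1  -1   1  2/3 ]
  [ 0   1  -1   1    1 ]
Subtract ρ2 from ρ3.
  [ 1  -3   5  -4   -3 ]
  [ 0   1  -1   1  2/3 ]
  [ 0   0   0   0  1/3 ]
Multiply ρ3 by 3.
  [ 1  -3   5  -4   -3 ]
  [ 0   1  -1   1  2/3 ]
  [ 0   0   0   0    1 ]
Subtract 2/3 times ρ3 from ρ2.
  [ 1  -3   5  -4  -3 ]
  [ 0   1  -1   1   0 ]
  [ 0   0   0   0   1 ]
Add 3 times ρ3 to ρ1.
  [ 1  -3   5  -4  0 ]
  [ 0   1  -1   1  0 ]
  [ 0   0   0   0  1 ]
Add 3 times ρ2 to ρ1.
  [ 1  0   2  -1  0 ]
  [ 0  1  -1   1  0 ]
  [ 0  0   0   0  1 ]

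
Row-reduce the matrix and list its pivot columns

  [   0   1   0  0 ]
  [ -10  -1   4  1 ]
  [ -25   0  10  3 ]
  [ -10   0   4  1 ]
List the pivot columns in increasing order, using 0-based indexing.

0, 1, 3

r1 <=> r2
  [ -10  -1   4  1 ]
  [   0   1   0  0 ]
  [ -25   0  10  3 ]
  [ -10   0   4  1 ]
r1 := -1/10·r1
  [   1  1/10  -2/5  -1/10 ]
  [   0     1     0      0 ]
  [ -25     0    10      3 ]
  [ -10     0     4      1 ]
r3 := r3 + 25·r1
  [   1  1/10  -2/5  -1/10 ]
  [   0     1     0      0 ]
  [   0   5/2     0    1/2 ]
  [ -10     0     4      1 ]
r4 := r4 + 10·r1
  [ 1  1/10  -2/5  -1/10 ]
  [ 0     1     0      0 ]
  [ 0   5/2     0    1/2 ]
  [ 0     1     0      0 ]
r3 := r3 − 5/2·r2
  [ 1  1/10  -2/5  -1/10 ]
  [ 0     1     0      0 ]
  [ 0     0     0    1/2 ]
  [ 0     1     0      0 ]
r4 := r4 − r2
  [ 1  1/10  -2/5  -1/10 ]
  [ 0     1     0      0 ]
  [ 0     0     0    1/2 ]
  [ 0     0     0      0 ]
r3 := 2·r3
  [ 1  1/10  -2/5  -1/10 ]
  [ 0     1     0      0 ]
  [ 0     0     0      1 ]
  [ 0     0     0      0 ]
r1 := r1 + 1/10·r3
  [ 1  1/10  -2/5  0 ]
  [ 0     1     0  0 ]
  [ 0     0     0  1 ]
  [ 0     0     0  0 ]
r1 := r1 − 1/10·r2
  [ 1  0  -2/5  0 ]
  [ 0  1     0  0 ]
  [ 0  0     0  1 ]
  [ 0  0     0  0 ]
Pivot columns are the columns containing a leading 1.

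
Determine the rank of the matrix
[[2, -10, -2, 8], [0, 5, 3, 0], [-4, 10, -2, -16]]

r1 := 1/2·r1
  [  1  -5  -1    4 ]
  [  0   5   3    0 ]
  [ -4  10  -2  -16 ]
r3 := r3 + 4·r1
  [ 1   -5  -1  4 ]
  [ 0    5   3  0 ]
  [ 0  -10  -6  0 ]
r2 := 1/5·r2
  [ 1   -5   -1  4 ]
  [ 0    1  3/5  0 ]
  [ 0  -10   -6  0 ]
r3 := r3 + 10·r2
  [ 1  -5   -1  4 ]
  [ 0   1  3/5  0 ]
  [ 0   0    0  0 ]
r1 := r1 + 5·r2
  [ 1  0    2  4 ]
  [ 0  1  3/5  0 ]
  [ 0  0    0  0 ]
The reduced form has 2 nonzero rows.

rank = 2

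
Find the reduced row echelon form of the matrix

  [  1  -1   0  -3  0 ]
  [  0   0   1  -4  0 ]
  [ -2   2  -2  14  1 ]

R3 ← R3 + 2·R1
R3 ← R3 + 2·R2

[[1, -1, 0, -3, 0], [0, 0, 1, -4, 0], [0, 0, 0, 0, 1]]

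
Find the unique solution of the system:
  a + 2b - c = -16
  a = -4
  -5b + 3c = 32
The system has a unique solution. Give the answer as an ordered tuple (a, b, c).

(-4, -4, 4)

Form the augmented matrix and row-reduce:
  [ 1   2  -1  |  -16 ]
  [ 1   0   0  |   -4 ]
  [ 0  -5   3  |   32 ]
ρ2 → ρ2 − ρ1
  [ 1   2  -1  |  -16 ]
  [ 0  -2   1  |   12 ]
  [ 0  -5   3  |   32 ]
ρ2 → -1/2·ρ2
  [ 1   2    -1  |  -16 ]
  [ 0   1  -1/2  |   -6 ]
  [ 0  -5     3  |   32 ]
ρ3 → ρ3 + 5·ρ2
  [ 1  2    -1  |  -16 ]
  [ 0  1  -1/2  |   -6 ]
  [ 0  0   1/2  |    2 ]
ρ3 → 2·ρ3
  [ 1  2    -1  |  -16 ]
  [ 0  1  -1/2  |   -6 ]
  [ 0  0     1  |    4 ]
ρ2 → ρ2 + 1/2·ρ3
  [ 1  2  -1  |  -16 ]
  [ 0  1   0  |   -4 ]
  [ 0  0   1  |    4 ]
ρ1 → ρ1 + ρ3
  [ 1  2  0  |  -12 ]
  [ 0  1  0  |   -4 ]
  [ 0  0  1  |    4 ]
ρ1 → ρ1 − 2·ρ2
  [ 1  0  0  |  -4 ]
  [ 0  1  0  |  -4 ]
  [ 0  0  1  |   4 ]
Reading off the last column: a = -4, b = -4, c = 4.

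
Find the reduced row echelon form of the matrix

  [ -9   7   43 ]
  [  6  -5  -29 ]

R1 → -1/9·R1
  [ 1  -7/9  -43/9 ]
  [ 6    -5    -29 ]
R2 → R2 − 6·R1
  [ 1  -7/9  -43/9 ]
  [ 0  -1/3   -1/3 ]
R2 → -3·R2
  [ 1  -7/9  -43/9 ]
  [ 0     1      1 ]
R1 → R1 + 7/9·R2
  [ 1  0  -4 ]
  [ 0  1   1 ]

[[1, 0, -4], [0, 1, 1]]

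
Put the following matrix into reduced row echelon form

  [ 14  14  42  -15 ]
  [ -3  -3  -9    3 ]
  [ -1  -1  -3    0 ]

[[1, 1, 3, 0], [0, 0, 0, 1], [0, 0, 0, 0]]

R1 → 1/14·R1
  [  1   1   3  -15/14 ]
  [ -3  -3  -9       3 ]
  [ -1  -1  -3       0 ]
R2 → R2 + 3·R1
  [  1   1   3  -15/14 ]
  [  0   0   0   -3/14 ]
  [ -1  -1  -3       0 ]
R3 → R3 + R1
  [ 1  1  3  -15/14 ]
  [ 0  0  0   -3/14 ]
  [ 0  0  0  -15/14 ]
R2 → -14/3·R2
  [ 1  1  3  -15/14 ]
  [ 0  0  0       1 ]
  [ 0  0  0  -15/14 ]
R3 → R3 + 15/14·R2
  [ 1  1  3  -15/14 ]
  [ 0  0  0       1 ]
  [ 0  0  0       0 ]
R1 → R1 + 15/14·R2
  [ 1  1  3  0 ]
  [ 0  0  0  1 ]
  [ 0  0  0  0 ]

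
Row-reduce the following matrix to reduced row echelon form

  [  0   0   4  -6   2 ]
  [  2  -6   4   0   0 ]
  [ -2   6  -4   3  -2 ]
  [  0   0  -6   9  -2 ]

r1 <=> r2
  [  2  -6   4   0   0 ]
  [  0   0   4  -6   2 ]
  [ -2   6  -4   3  -2 ]
  [  0   0  -6   9  -2 ]
r1 ← 1/2·r1
  [  1  -3   2   0   0 ]
  [  0   0   4  -6   2 ]
  [ -2   6  -4   3  -2 ]
  [  0   0  -6   9  -2 ]
r3 ← r3 + 2·r1
  [ 1  -3   2   0   0 ]
  [ 0   0   4  -6   2 ]
  [ 0   0   0   3  -2 ]
  [ 0   0  -6   9  -2 ]
r2 ← 1/4·r2
  [ 1  -3   2     0    0 ]
  [ 0   0   1  -3/2  1/2 ]
  [ 0   0   0     3   -2 ]
  [ 0   0  -6     9   -2 ]
r4 ← r4 + 6·r2
  [ 1  -3  2     0    0 ]
  [ 0   0  1  -3/2  1/2 ]
  [ 0   0  0     3   -2 ]
  [ 0   0  0     0    1 ]
r3 ← 1/3·r3
  [ 1  -3  2     0     0 ]
  [ 0   0  1  -3/2   1/2 ]
  [ 0   0  0     1  -2/3 ]
  [ 0   0  0     0     1 ]
r3 ← r3 + 2/3·r4
  [ 1  -3  2     0    0 ]
  [ 0   0  1  -3/2  1/2 ]
  [ 0   0  0     1    0 ]
  [ 0   0  0     0    1 ]
r2 ← r2 − 1/2·r4
  [ 1  -3  2     0  0 ]
  [ 0   0  1  -3/2  0 ]
  [ 0   0  0     1  0 ]
  [ 0   0  0     0  1 ]
r2 ← r2 + 3/2·r3
  [ 1  -3  2  0  0 ]
  [ 0   0  1  0  0 ]
  [ 0   0  0  1  0 ]
  [ 0   0  0  0  1 ]
r1 ← r1 − 2·r2
  [ 1  -3  0  0  0 ]
  [ 0   0  1  0  0 ]
  [ 0   0  0  1  0 ]
  [ 0   0  0  0  1 ]

[[1, -3, 0, 0, 0], [0, 0, 1, 0, 0], [0, 0, 0, 1, 0], [0, 0, 0, 0, 1]]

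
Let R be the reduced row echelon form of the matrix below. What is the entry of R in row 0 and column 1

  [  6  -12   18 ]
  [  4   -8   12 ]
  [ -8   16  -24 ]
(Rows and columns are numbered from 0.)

Multiply R1 by 1/6.
Subtract 4 times R1 from R2.
Add 8 times R1 to R3.

-2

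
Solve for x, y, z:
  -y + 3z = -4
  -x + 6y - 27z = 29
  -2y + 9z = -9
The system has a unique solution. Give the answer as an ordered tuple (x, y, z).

(-2, 3, -1/3)

Form the augmented matrix and row-reduce:
  [  0  -1    3  |  -4 ]
  [ -1   6  -27  |  29 ]
  [  0  -2    9  |  -9 ]
R1 ↔ R2
  [ -1   6  -27  |  29 ]
  [  0  -1    3  |  -4 ]
  [  0  -2    9  |  -9 ]
R1 → -1·R1
  [ 1  -6  27  |  -29 ]
  [ 0  -1   3  |   -4 ]
  [ 0  -2   9  |   -9 ]
R2 → -1·R2
  [ 1  -6  27  |  -29 ]
  [ 0   1  -3  |    4 ]
  [ 0  -2   9  |   -9 ]
R3 → R3 + 2·R2
  [ 1  -6  27  |  -29 ]
  [ 0   1  -3  |    4 ]
  [ 0   0   3  |   -1 ]
R3 → 1/3·R3
  [ 1  -6  27  |   -29 ]
  [ 0   1  -3  |     4 ]
  [ 0   0   1  |  -1/3 ]
R2 → R2 + 3·R3
  [ 1  -6  27  |   -29 ]
  [ 0   1   0  |     3 ]
  [ 0   0   1  |  -1/3 ]
R1 → R1 − 27·R3
  [ 1  -6  0  |   -20 ]
  [ 0   1  0  |     3 ]
  [ 0   0  1  |  -1/3 ]
R1 → R1 + 6·R2
  [ 1  0  0  |    -2 ]
  [ 0  1  0  |     3 ]
  [ 0  0  1  |  -1/3 ]
Reading off the last column: x = -2, y = 3, z = -1/3.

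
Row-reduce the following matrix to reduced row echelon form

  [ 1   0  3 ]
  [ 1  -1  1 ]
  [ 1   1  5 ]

Subtract ρ1 from ρ2.
Subtract ρ1 from ρ3.
Multiply ρ2 by -1.
Subtract ρ2 from ρ3.

[[1, 0, 3], [0, 1, 2], [0, 0, 0]]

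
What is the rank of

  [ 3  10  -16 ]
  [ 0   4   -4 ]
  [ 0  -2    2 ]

rank = 2

R1 ← 1/3·R1
R2 ← 1/4·R2
R3 ← R3 + 2·R2
R1 ← R1 − 10/3·R2
The reduced form has 2 nonzero rows.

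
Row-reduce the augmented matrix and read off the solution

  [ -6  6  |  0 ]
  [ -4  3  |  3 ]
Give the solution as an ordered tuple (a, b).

(-3, -3)

Multiply ρ1 by -1/6.
  [  1  -1  |  0 ]
  [ -4   3  |  3 ]
Add 4 times ρ1 to ρ2.
  [ 1  -1  |  0 ]
  [ 0  -1  |  3 ]
Multiply ρ2 by -1.
  [ 1  -1  |   0 ]
  [ 0   1  |  -3 ]
Add ρ2 to ρ1.
  [ 1  0  |  -3 ]
  [ 0  1  |  -3 ]
Reading off the last column: a = -3, b = -3.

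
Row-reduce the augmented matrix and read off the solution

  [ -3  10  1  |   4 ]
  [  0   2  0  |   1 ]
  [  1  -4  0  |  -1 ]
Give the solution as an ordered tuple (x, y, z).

(1, 1/2, 2)

ρ1 := -1/3·ρ1
  [ 1  -10/3  -1/3  |  -4/3 ]
  [ 0      2     0  |     1 ]
  [ 1     -4     0  |    -1 ]
ρ3 := ρ3 − ρ1
  [ 1  -10/3  -1/3  |  -4/3 ]
  [ 0      2     0  |     1 ]
  [ 0   -2/3   1/3  |   1/3 ]
ρ2 := 1/2·ρ2
  [ 1  -10/3  -1/3  |  -4/3 ]
  [ 0      1     0  |   1/2 ]
  [ 0   -2/3   1/3  |   1/3 ]
ρ3 := ρ3 + 2/3·ρ2
  [ 1  -10/3  -1/3  |  -4/3 ]
  [ 0      1     0  |   1/2 ]
  [ 0      0   1/3  |   2/3 ]
ρ3 := 3·ρ3
  [ 1  -10/3  -1/3  |  -4/3 ]
  [ 0      1     0  |   1/2 ]
  [ 0      0     1  |     2 ]
ρ1 := ρ1 + 1/3·ρ3
  [ 1  -10/3  0  |  -2/3 ]
  [ 0      1  0  |   1/2 ]
  [ 0      0  1  |     2 ]
ρ1 := ρ1 + 10/3·ρ2
  [ 1  0  0  |    1 ]
  [ 0  1  0  |  1/2 ]
  [ 0  0  1  |    2 ]
Reading off the last column: x = 1, y = 1/2, z = 2.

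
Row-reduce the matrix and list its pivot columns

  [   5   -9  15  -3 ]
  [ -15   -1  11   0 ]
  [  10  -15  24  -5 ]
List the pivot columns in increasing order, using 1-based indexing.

Multiply ρ1 by 1/5.
  [   1  -9/5   3  -3/5 ]
  [ -15    -1  11     0 ]
  [  10   -15  24    -5 ]
Add 15 times ρ1 to ρ2.
  [  1  -9/5   3  -3/5 ]
  [  0   -28  56    -9 ]
  [ 10   -15  24    -5 ]
Subtract 10 times ρ1 from ρ3.
  [ 1  -9/5   3  -3/5 ]
  [ 0   -28  56    -9 ]
  [ 0     3  -6     1 ]
Multiply ρ2 by -1/28.
  [ 1  -9/5   3  -3/5 ]
  [ 0     1  -2  9/28 ]
  [ 0     3  -6     1 ]
Subtract 3 times ρ2 from ρ3.
  [ 1  -9/5   3  -3/5 ]
  [ 0     1  -2  9/28 ]
  [ 0     0   0  1/28 ]
Multiply ρ3 by 28.
  [ 1  -9/5   3  -3/5 ]
  [ 0     1  -2  9/28 ]
  [ 0     0   0     1 ]
Subtract 9/28 times ρ3 from ρ2.
  [ 1  -9/5   3  -3/5 ]
  [ 0     1  -2     0 ]
  [ 0     0   0     1 ]
Add 3/5 times ρ3 to ρ1.
  [ 1  -9/5   3  0 ]
  [ 0     1  -2  0 ]
  [ 0     0   0  1 ]
Add 9/5 times ρ2 to ρ1.
  [ 1  0  -3/5  0 ]
  [ 0  1    -2  0 ]
  [ 0  0     0  1 ]
Pivot columns are the columns containing a leading 1.

1, 2, 4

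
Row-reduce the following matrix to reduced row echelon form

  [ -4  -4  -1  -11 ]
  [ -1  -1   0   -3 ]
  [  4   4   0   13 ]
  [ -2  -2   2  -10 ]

[[1, 1, 0, 0], [0, 0, 1, 0], [0, 0, 0, 1], [0, 0, 0, 0]]

R1 := -1/4·R1
  [  1   1  1/4  11/4 ]
  [ -1  -1    0    -3 ]
  [  4   4    0    13 ]
  [ -2  -2    2   -10 ]
R2 := R2 + R1
  [  1   1  1/4  11/4 ]
  [  0   0  1/4  -1/4 ]
  [  4   4    0    13 ]
  [ -2  -2    2   -10 ]
R3 := R3 − 4·R1
  [  1   1  1/4  11/4 ]
  [  0   0  1/4  -1/4 ]
  [  0   0   -1     2 ]
  [ -2  -2    2   -10 ]
R4 := R4 + 2·R1
  [ 1  1  1/4  11/4 ]
  [ 0  0  1/4  -1/4 ]
  [ 0  0   -1     2 ]
  [ 0  0  5/2  -9/2 ]
R2 := 4·R2
  [ 1  1  1/4  11/4 ]
  [ 0  0    1    -1 ]
  [ 0  0   -1     2 ]
  [ 0  0  5/2  -9/2 ]
R3 := R3 + R2
  [ 1  1  1/4  11/4 ]
  [ 0  0    1    -1 ]
  [ 0  0    0     1 ]
  [ 0  0  5/2  -9/2 ]
R4 := R4 − 5/2·R2
  [ 1  1  1/4  11/4 ]
  [ 0  0    1    -1 ]
  [ 0  0    0     1 ]
  [ 0  0    0    -2 ]
R4 := R4 + 2·R3
  [ 1  1  1/4  11/4 ]
  [ 0  0    1    -1 ]
  [ 0  0    0     1 ]
  [ 0  0    0     0 ]
R2 := R2 + R3
  [ 1  1  1/4  11/4 ]
  [ 0  0    1     0 ]
  [ 0  0    0     1 ]
  [ 0  0    0     0 ]
R1 := R1 − 11/4·R3
  [ 1  1  1/4  0 ]
  [ 0  0    1  0 ]
  [ 0  0    0  1 ]
  [ 0  0    0  0 ]
R1 := R1 − 1/4·R2
  [ 1  1  0  0 ]
  [ 0  0  1  0 ]
  [ 0  0  0  1 ]
  [ 0  0  0  0 ]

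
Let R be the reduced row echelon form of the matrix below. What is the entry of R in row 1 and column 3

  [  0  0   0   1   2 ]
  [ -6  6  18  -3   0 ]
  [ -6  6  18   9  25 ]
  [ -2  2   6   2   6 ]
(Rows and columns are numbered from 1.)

R1 ↔ R2
R1 -> -1/6·R1
R3 -> R3 + 6·R1
R4 -> R4 + 2·R1
R3 -> R3 − 12·R2
R4 -> R4 − 3·R2
R2 -> R2 − 2·R3
R1 -> R1 − 1/2·R2

-3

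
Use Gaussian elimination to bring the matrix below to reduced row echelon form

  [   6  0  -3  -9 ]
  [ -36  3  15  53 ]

R1 → 1/6·R1
  [   1  0  -1/2  -3/2 ]
  [ -36  3    15    53 ]
R2 → R2 + 36·R1
  [ 1  0  -1/2  -3/2 ]
  [ 0  3    -3    -1 ]
R2 → 1/3·R2
  [ 1  0  -1/2  -3/2 ]
  [ 0  1    -1  -1/3 ]

[[1, 0, -1/2, -3/2], [0, 1, -1, -1/3]]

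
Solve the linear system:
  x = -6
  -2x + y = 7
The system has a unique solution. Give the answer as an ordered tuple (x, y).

Form the augmented matrix and row-reduce:
  [  1  0  |  -6 ]
  [ -2  1  |   7 ]
R2 -> R2 + 2·R1
  [ 1  0  |  -6 ]
  [ 0  1  |  -5 ]
Reading off the last column: x = -6, y = -5.

(-6, -5)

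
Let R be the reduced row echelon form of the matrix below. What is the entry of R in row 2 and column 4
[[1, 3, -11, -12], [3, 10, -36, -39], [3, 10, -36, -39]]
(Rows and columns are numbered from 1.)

R2 := R2 − 3·R1
  [ 1   3  -11  -12 ]
  [ 0   1   -3   -3 ]
  [ 3  10  -36  -39 ]
R3 := R3 − 3·R1
  [ 1  3  -11  -12 ]
  [ 0  1   -3   -3 ]
  [ 0  1   -3   -3 ]
R3 := R3 − R2
  [ 1  3  -11  -12 ]
  [ 0  1   -3   -3 ]
  [ 0  0    0    0 ]
R1 := R1 − 3·R2
  [ 1  0  -2  -3 ]
  [ 0  1  -3  -3 ]
  [ 0  0   0   0 ]

-3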